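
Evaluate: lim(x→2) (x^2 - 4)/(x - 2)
This is a standard limit.

Factor or rationalize the expression:
  lim(x→2) (x^2 - 4)/(x - 2) = 4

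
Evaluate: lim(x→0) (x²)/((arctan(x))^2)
This is a 0/0 indeterminate form.

Apply L'Hôpital's rule: differentiate numerator and denominator separately.
  f(x) = x^2   ⇒   f'(x) = 2·x
  g(x) = atan(x)^2   ⇒   g'(x) = 2·atan(x)/(x^2 + 1)
  lim(x→0) f'(x)/g'(x) = lim(x→0) (2·x)/(2·atan(x)/(x^2 + 1))
  = 1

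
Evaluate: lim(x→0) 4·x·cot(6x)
This is a 0·∞ indeterminate form.

Rewrite 0·∞ as a quotient (0/0 or ∞/∞ form), then apply L'Hôpital's rule:
  lim(x→0) 4·x·cot(6x) = 2/3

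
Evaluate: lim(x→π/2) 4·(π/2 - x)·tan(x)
This is a 0·∞ indeterminate form.

Rewrite 0·∞ as a quotient (0/0 or ∞/∞ form), then apply L'Hôpital's rule:
  lim(x→π/2) 4·(π/2 - x)·tan(x) = 4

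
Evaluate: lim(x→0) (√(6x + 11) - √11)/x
This is a standard limit.

Factor or rationalize the expression:
  lim(x→0) (√(6x + 11) - √11)/x = 3·sqrt(11)/11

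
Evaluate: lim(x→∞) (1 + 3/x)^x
This is an exponential indeterminate form.

For exponential indeterminate forms, take the natural log:
  Let L = lim(x→∞) (1 + 3/x)^x
  Then ln(L) = lim(x→∞) [exponent × ln(base)]
  Evaluate using L'Hôpital or standard limits, then exponentiate.
  L = e^(3)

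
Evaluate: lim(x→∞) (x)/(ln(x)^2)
This is an ∞/∞ indeterminate form.

Apply L'Hôpital's rule: differentiate numerator and denominator separately.
  f(x) = x   ⇒   f'(x) = 1
  g(x) = ln(x)^2   ⇒   g'(x) = 2·ln(x)/x
  lim(x→∞) f'(x)/g'(x) = lim(x→∞) (1)/(2·ln(x)/x)
  = ∞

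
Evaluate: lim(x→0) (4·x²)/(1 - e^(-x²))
This is a 0/0 indeterminate form.

Apply L'Hôpital's rule: differentiate numerator and denominator separately.
  f(x) = 4·x^2   ⇒   f'(x) = 8·x
  g(x) = 1 - e^(-x^2)   ⇒   g'(x) = 2·x·e^(-x^2)
  lim(x→0) f'(x)/g'(x) = lim(x→0) (8·x)/(2·x·e^(-x^2))
  = 4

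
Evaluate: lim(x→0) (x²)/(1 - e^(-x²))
This is a 0/0 indeterminate form.

Apply L'Hôpital's rule: differentiate numerator and denominator separately.
  f(x) = x^2   ⇒   f'(x) = 2·x
  g(x) = 1 - e^(-x^2)   ⇒   g'(x) = 2·x·e^(-x^2)
  lim(x→0) f'(x)/g'(x) = lim(x→0) (2·x)/(2·x·e^(-x^2))
  = 1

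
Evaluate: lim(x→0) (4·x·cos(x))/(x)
This is a 0/0 indeterminate form.

Apply L'Hôpital's rule: differentiate numerator and denominator separately.
  f(x) = 4·x·cos(x)   ⇒   f'(x) = -4·x·sin(x) + 4·cos(x)
  g(x) = x   ⇒   g'(x) = 1
  lim(x→0) f'(x)/g'(x) = lim(x→0) (-4·x·sin(x) + 4·cos(x))/(1)
  = 4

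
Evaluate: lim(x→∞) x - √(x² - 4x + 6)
This is an ∞-∞ indeterminate form.

Combine fractions or rationalize to convert ∞-∞ to 0/0 form:
  lim(x→∞) x - √(x² - 4x + 6) = 2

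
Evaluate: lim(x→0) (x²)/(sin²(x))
This is a 0/0 indeterminate form.

Apply L'Hôpital's rule: differentiate numerator and denominator separately.
  f(x) = x^2   ⇒   f'(x) = 2·x
  g(x) = sin(x)^2   ⇒   g'(x) = 2·sin(x)·cos(x)
  lim(x→0) f'(x)/g'(x) = lim(x→0) (2·x)/(2·sin(x)·cos(x))
  = 1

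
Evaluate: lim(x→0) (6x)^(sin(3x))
This is an exponential indeterminate form.

For exponential indeterminate forms, take the natural log:
  Let L = lim(x→0) (6x)^(sin(3x))
  Then ln(L) = lim(x→0) [exponent × ln(base)]
  Evaluate using L'Hôpital or standard limits, then exponentiate.
  L = 1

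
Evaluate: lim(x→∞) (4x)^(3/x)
This is an exponential indeterminate form.

For exponential indeterminate forms, take the natural log:
  Let L = lim(x→∞) (4x)^(3/x)
  Then ln(L) = lim(x→∞) [exponent × ln(base)]
  Evaluate using L'Hôpital or standard limits, then exponentiate.
  L = 1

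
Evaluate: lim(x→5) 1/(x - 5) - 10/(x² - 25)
This is an ∞-∞ indeterminate form.

Combine fractions or rationalize to convert ∞-∞ to 0/0 form:
  lim(x→5) 1/(x - 5) - 10/(x² - 25) = 1/10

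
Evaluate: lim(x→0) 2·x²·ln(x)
This is a 0·∞ indeterminate form.

Rewrite 0·∞ as a quotient (0/0 or ∞/∞ form), then apply L'Hôpital's rule:
  lim(x→0) 2·x²·ln(x) = 0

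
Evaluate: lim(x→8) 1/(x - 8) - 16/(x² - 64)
This is an ∞-∞ indeterminate form.

Combine fractions or rationalize to convert ∞-∞ to 0/0 form:
  lim(x→8) 1/(x - 8) - 16/(x² - 64) = 1/16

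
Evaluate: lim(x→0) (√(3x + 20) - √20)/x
This is a standard limit.

Factor or rationalize the expression:
  lim(x→0) (√(3x + 20) - √20)/x = 3·sqrt(5)/20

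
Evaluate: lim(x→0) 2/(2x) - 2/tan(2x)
This is an ∞-∞ indeterminate form.

Combine fractions or rationalize to convert ∞-∞ to 0/0 form:
  lim(x→0) 2/(2x) - 2/tan(2x) = 0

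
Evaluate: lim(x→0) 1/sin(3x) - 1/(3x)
This is an ∞-∞ indeterminate form.

Combine fractions or rationalize to convert ∞-∞ to 0/0 form:
  lim(x→0) 1/sin(3x) - 1/(3x) = 0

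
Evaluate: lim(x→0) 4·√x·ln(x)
This is a 0·∞ indeterminate form.

Rewrite 0·∞ as a quotient (0/0 or ∞/∞ form), then apply L'Hôpital's rule:
  lim(x→0) 4·√x·ln(x) = 0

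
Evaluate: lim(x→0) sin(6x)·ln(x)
This is a 0·∞ indeterminate form.

Rewrite 0·∞ as a quotient (0/0 or ∞/∞ form), then apply L'Hôpital's rule:
  lim(x→0) sin(6x)·ln(x) = 0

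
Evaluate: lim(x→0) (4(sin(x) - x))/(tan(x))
This is a 0/0 indeterminate form.

Apply L'Hôpital's rule: differentiate numerator and denominator separately.
  f(x) = -4·x + 4·sin(x)   ⇒   f'(x) = 4·cos(x) - 4
  g(x) = tan(x)   ⇒   g'(x) = tan(x)^2 + 1
  lim(x→0) f'(x)/g'(x) = lim(x→0) (4·cos(x) - 4)/(tan(x)^2 + 1)
  = 0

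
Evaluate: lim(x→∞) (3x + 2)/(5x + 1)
This is an ∞/∞ indeterminate form.

Apply L'Hôpital's rule: differentiate numerator and denominator separately.
  f(x) = 3·x + 2   ⇒   f'(x) = 3
  g(x) = 5·x + 1   ⇒   g'(x) = 5
  lim(x→∞) f'(x)/g'(x) = lim(x→∞) (3)/(5)
  = 3/5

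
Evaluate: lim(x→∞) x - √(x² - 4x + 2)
This is an ∞-∞ indeterminate form.

Combine fractions or rationalize to convert ∞-∞ to 0/0 form:
  lim(x→∞) x - √(x² - 4x + 2) = 2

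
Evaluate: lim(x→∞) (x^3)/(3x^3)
This is an ∞/∞ indeterminate form.

Apply L'Hôpital's rule: differentiate numerator and denominator separately.
  f(x) = x^3   ⇒   f'(x) = 3·x^2
  g(x) = 3·x^3   ⇒   g'(x) = 9·x^2
  lim(x→∞) f'(x)/g'(x) = lim(x→∞) (3·x^2)/(9·x^2)
  = 1/3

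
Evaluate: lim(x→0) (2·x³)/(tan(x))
This is a 0/0 indeterminate form.

Apply L'Hôpital's rule: differentiate numerator and denominator separately.
  f(x) = 2·x^3   ⇒   f'(x) = 6·x^2
  g(x) = tan(x)   ⇒   g'(x) = tan(x)^2 + 1
  lim(x→0) f'(x)/g'(x) = lim(x→0) (6·x^2)/(tan(x)^2 + 1)
  = 0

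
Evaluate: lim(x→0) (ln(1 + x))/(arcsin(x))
This is a 0/0 indeterminate form.

Apply L'Hôpital's rule: differentiate numerator and denominator separately.
  f(x) = ln(x + 1)   ⇒   f'(x) = 1/(x + 1)
  g(x) = asin(x)   ⇒   g'(x) = 1/sqrt(1 - x^2)
  lim(x→0) f'(x)/g'(x) = lim(x→0) (1/(x + 1))/(1/sqrt(1 - x^2))
  = 1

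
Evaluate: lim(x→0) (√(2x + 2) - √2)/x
This is a standard limit.

Factor or rationalize the expression:
  lim(x→0) (√(2x + 2) - √2)/x = sqrt(2)/2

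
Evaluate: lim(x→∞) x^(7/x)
This is an exponential indeterminate form.

For exponential indeterminate forms, take the natural log:
  Let L = lim(x→∞) x^(7/x)
  Then ln(L) = lim(x→∞) [exponent × ln(base)]
  Evaluate using L'Hôpital or standard limits, then exponentiate.
  L = 1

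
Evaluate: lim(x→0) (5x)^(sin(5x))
This is an exponential indeterminate form.

For exponential indeterminate forms, take the natural log:
  Let L = lim(x→0) (5x)^(sin(5x))
  Then ln(L) = lim(x→0) [exponent × ln(base)]
  Evaluate using L'Hôpital or standard limits, then exponentiate.
  L = 1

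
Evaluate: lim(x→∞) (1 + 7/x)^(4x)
This is an exponential indeterminate form.

For exponential indeterminate forms, take the natural log:
  Let L = lim(x→∞) (1 + 7/x)^(4x)
  Then ln(L) = lim(x→∞) [exponent × ln(base)]
  Evaluate using L'Hôpital or standard limits, then exponentiate.
  L = e^(28)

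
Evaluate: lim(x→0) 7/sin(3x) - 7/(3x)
This is an ∞-∞ indeterminate form.

Combine fractions or rationalize to convert ∞-∞ to 0/0 form:
  lim(x→0) 7/sin(3x) - 7/(3x) = 0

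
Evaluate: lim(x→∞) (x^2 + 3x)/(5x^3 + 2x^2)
This is an ∞/∞ indeterminate form.

Apply L'Hôpital's rule: differentiate numerator and denominator separately.
  f(x) = x^2 + 3·x   ⇒   f'(x) = 2·x + 3
  g(x) = 5·x^3 + 2·x^2   ⇒   g'(x) = 15·x^2 + 4·x
  lim(x→∞) f'(x)/g'(x) = lim(x→∞) (2·x + 3)/(15·x^2 + 4·x)
  = 0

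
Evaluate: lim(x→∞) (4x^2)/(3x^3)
This is an ∞/∞ indeterminate form.

Apply L'Hôpital's rule: differentiate numerator and denominator separately.
  f(x) = 4·x^2   ⇒   f'(x) = 8·x
  g(x) = 3·x^3   ⇒   g'(x) = 9·x^2
  lim(x→∞) f'(x)/g'(x) = lim(x→∞) (8·x)/(9·x^2)
  = 0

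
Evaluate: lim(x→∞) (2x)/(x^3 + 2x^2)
This is an ∞/∞ indeterminate form.

Apply L'Hôpital's rule: differentiate numerator and denominator separately.
  f(x) = 2·x   ⇒   f'(x) = 2
  g(x) = x^3 + 2·x^2   ⇒   g'(x) = 3·x^2 + 4·x
  lim(x→∞) f'(x)/g'(x) = lim(x→∞) (2)/(3·x^2 + 4·x)
  = 0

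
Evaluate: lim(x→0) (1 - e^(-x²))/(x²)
This is a 0/0 indeterminate form.

Apply L'Hôpital's rule: differentiate numerator and denominator separately.
  f(x) = 1 - e^(-x^2)   ⇒   f'(x) = 2·x·e^(-x^2)
  g(x) = x^2   ⇒   g'(x) = 2·x
  lim(x→0) f'(x)/g'(x) = lim(x→0) (2·x·e^(-x^2))/(2·x)
  = 1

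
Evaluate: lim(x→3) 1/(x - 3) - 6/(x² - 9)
This is an ∞-∞ indeterminate form.

Combine fractions or rationalize to convert ∞-∞ to 0/0 form:
  lim(x→3) 1/(x - 3) - 6/(x² - 9) = 1/6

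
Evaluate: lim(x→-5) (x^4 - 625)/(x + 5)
This is a standard limit.

Factor or rationalize the expression:
  lim(x→-5) (x^4 - 625)/(x + 5) = -500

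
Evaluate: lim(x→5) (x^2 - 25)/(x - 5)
This is a standard limit.

Factor or rationalize the expression:
  lim(x→5) (x^2 - 25)/(x - 5) = 10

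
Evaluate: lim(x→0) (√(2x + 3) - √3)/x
This is a standard limit.

Factor or rationalize the expression:
  lim(x→0) (√(2x + 3) - √3)/x = sqrt(3)/3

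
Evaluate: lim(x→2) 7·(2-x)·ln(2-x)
This is a 0·∞ indeterminate form.

Rewrite 0·∞ as a quotient (0/0 or ∞/∞ form), then apply L'Hôpital's rule:
  lim(x→2) 7·(2-x)·ln(2-x) = 0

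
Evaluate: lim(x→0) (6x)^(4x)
This is an exponential indeterminate form.

For exponential indeterminate forms, take the natural log:
  Let L = lim(x→0) (6x)^(4x)
  Then ln(L) = lim(x→0) [exponent × ln(base)]
  Evaluate using L'Hôpital or standard limits, then exponentiate.
  L = 1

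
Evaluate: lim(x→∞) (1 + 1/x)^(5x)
This is an exponential indeterminate form.

For exponential indeterminate forms, take the natural log:
  Let L = lim(x→∞) (1 + 1/x)^(5x)
  Then ln(L) = lim(x→∞) [exponent × ln(base)]
  Evaluate using L'Hôpital or standard limits, then exponentiate.
  L = e^(5)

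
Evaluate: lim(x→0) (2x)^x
This is an exponential indeterminate form.

For exponential indeterminate forms, take the natural log:
  Let L = lim(x→0) (2x)^x
  Then ln(L) = lim(x→0) [exponent × ln(base)]
  Evaluate using L'Hôpital or standard limits, then exponentiate.
  L = 1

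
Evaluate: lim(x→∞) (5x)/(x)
This is an ∞/∞ indeterminate form.

Apply L'Hôpital's rule: differentiate numerator and denominator separately.
  f(x) = 5·x   ⇒   f'(x) = 5
  g(x) = x   ⇒   g'(x) = 1
  lim(x→∞) f'(x)/g'(x) = lim(x→∞) (5)/(1)
  = 5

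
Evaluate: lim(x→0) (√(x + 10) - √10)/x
This is a standard limit.

Factor or rationalize the expression:
  lim(x→0) (√(x + 10) - √10)/x = sqrt(10)/20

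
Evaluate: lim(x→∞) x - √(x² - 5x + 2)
This is an ∞-∞ indeterminate form.

Combine fractions or rationalize to convert ∞-∞ to 0/0 form:
  lim(x→∞) x - √(x² - 5x + 2) = 5/2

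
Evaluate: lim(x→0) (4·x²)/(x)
This is a 0/0 indeterminate form.

Apply L'Hôpital's rule: differentiate numerator and denominator separately.
  f(x) = 4·x^2   ⇒   f'(x) = 8·x
  g(x) = x   ⇒   g'(x) = 1
  lim(x→0) f'(x)/g'(x) = lim(x→0) (8·x)/(1)
  = 0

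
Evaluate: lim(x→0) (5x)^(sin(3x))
This is an exponential indeterminate form.

For exponential indeterminate forms, take the natural log:
  Let L = lim(x→0) (5x)^(sin(3x))
  Then ln(L) = lim(x→0) [exponent × ln(base)]
  Evaluate using L'Hôpital or standard limits, then exponentiate.
  L = 1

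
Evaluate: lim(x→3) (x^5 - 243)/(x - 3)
This is a standard limit.

Factor or rationalize the expression:
  lim(x→3) (x^5 - 243)/(x - 3) = 405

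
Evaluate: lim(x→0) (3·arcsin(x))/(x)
This is a 0/0 indeterminate form.

Apply L'Hôpital's rule: differentiate numerator and denominator separately.
  f(x) = 3·asin(x)   ⇒   f'(x) = 3/sqrt(1 - x^2)
  g(x) = x   ⇒   g'(x) = 1
  lim(x→0) f'(x)/g'(x) = lim(x→0) (3/sqrt(1 - x^2))/(1)
  = 3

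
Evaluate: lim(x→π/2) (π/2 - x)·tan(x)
This is a 0·∞ indeterminate form.

Rewrite 0·∞ as a quotient (0/0 or ∞/∞ form), then apply L'Hôpital's rule:
  lim(x→π/2) (π/2 - x)·tan(x) = 1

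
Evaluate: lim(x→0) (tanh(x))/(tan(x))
This is a 0/0 indeterminate form.

Apply L'Hôpital's rule: differentiate numerator and denominator separately.
  f(x) = tanh(x)   ⇒   f'(x) = 1 - tanh(x)^2
  g(x) = tan(x)   ⇒   g'(x) = tan(x)^2 + 1
  lim(x→0) f'(x)/g'(x) = lim(x→0) (1 - tanh(x)^2)/(tan(x)^2 + 1)
  = 1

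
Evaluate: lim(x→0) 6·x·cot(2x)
This is a 0·∞ indeterminate form.

Rewrite 0·∞ as a quotient (0/0 or ∞/∞ form), then apply L'Hôpital's rule:
  lim(x→0) 6·x·cot(2x) = 3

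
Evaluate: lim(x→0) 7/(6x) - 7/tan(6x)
This is an ∞-∞ indeterminate form.

Combine fractions or rationalize to convert ∞-∞ to 0/0 form:
  lim(x→0) 7/(6x) - 7/tan(6x) = 0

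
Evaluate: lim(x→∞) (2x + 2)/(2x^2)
This is an ∞/∞ indeterminate form.

Apply L'Hôpital's rule: differentiate numerator and denominator separately.
  f(x) = 2·x + 2   ⇒   f'(x) = 2
  g(x) = 2·x^2   ⇒   g'(x) = 4·x
  lim(x→∞) f'(x)/g'(x) = lim(x→∞) (2)/(4·x)
  = 0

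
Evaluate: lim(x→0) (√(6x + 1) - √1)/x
This is a standard limit.

Factor or rationalize the expression:
  lim(x→0) (√(6x + 1) - √1)/x = 3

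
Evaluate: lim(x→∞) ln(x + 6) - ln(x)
This is an ∞-∞ indeterminate form.

Combine fractions or rationalize to convert ∞-∞ to 0/0 form:
  lim(x→∞) ln(x + 6) - ln(x) = 0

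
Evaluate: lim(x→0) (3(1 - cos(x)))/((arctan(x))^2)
This is a 0/0 indeterminate form.

Apply L'Hôpital's rule: differentiate numerator and denominator separately.
  f(x) = 3 - 3·cos(x)   ⇒   f'(x) = 3·sin(x)
  g(x) = atan(x)^2   ⇒   g'(x) = 2·atan(x)/(x^2 + 1)
  lim(x→0) f'(x)/g'(x) = lim(x→0) (3·sin(x))/(2·atan(x)/(x^2 + 1))
  = 3/2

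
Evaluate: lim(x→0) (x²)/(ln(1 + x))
This is a 0/0 indeterminate form.

Apply L'Hôpital's rule: differentiate numerator and denominator separately.
  f(x) = x^2   ⇒   f'(x) = 2·x
  g(x) = ln(x + 1)   ⇒   g'(x) = 1/(x + 1)
  lim(x→0) f'(x)/g'(x) = lim(x→0) (2·x)/(1/(x + 1))
  = 0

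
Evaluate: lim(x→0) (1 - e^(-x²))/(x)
This is a 0/0 indeterminate form.

Apply L'Hôpital's rule: differentiate numerator and denominator separately.
  f(x) = 1 - e^(-x^2)   ⇒   f'(x) = 2·x·e^(-x^2)
  g(x) = x   ⇒   g'(x) = 1
  lim(x→0) f'(x)/g'(x) = lim(x→0) (2·x·e^(-x^2))/(1)
  = 0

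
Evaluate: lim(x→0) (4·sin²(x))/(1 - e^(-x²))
This is a 0/0 indeterminate form.

Apply L'Hôpital's rule: differentiate numerator and denominator separately.
  f(x) = 4·sin(x)^2   ⇒   f'(x) = 8·sin(x)·cos(x)
  g(x) = 1 - e^(-x^2)   ⇒   g'(x) = 2·x·e^(-x^2)
  lim(x→0) f'(x)/g'(x) = lim(x→0) (8·sin(x)·cos(x))/(2·x·e^(-x^2))
  = 4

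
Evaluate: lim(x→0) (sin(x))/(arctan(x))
This is a 0/0 indeterminate form.

Apply L'Hôpital's rule: differentiate numerator and denominator separately.
  f(x) = sin(x)   ⇒   f'(x) = cos(x)
  g(x) = atan(x)   ⇒   g'(x) = 1/(x^2 + 1)
  lim(x→0) f'(x)/g'(x) = lim(x→0) (cos(x))/(1/(x^2 + 1))
  = 1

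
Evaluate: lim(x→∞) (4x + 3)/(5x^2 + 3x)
This is an ∞/∞ indeterminate form.

Apply L'Hôpital's rule: differentiate numerator and denominator separately.
  f(x) = 4·x + 3   ⇒   f'(x) = 4
  g(x) = 5·x^2 + 3·x   ⇒   g'(x) = 10·x + 3
  lim(x→∞) f'(x)/g'(x) = lim(x→∞) (4)/(10·x + 3)
  = 0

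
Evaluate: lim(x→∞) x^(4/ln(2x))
This is an exponential indeterminate form.

For exponential indeterminate forms, take the natural log:
  Let L = lim(x→∞) x^(4/ln(2x))
  Then ln(L) = lim(x→∞) [exponent × ln(base)]
  Evaluate using L'Hôpital or standard limits, then exponentiate.
  L = e^(4)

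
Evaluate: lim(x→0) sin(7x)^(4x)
This is an exponential indeterminate form.

For exponential indeterminate forms, take the natural log:
  Let L = lim(x→0) sin(7x)^(4x)
  Then ln(L) = lim(x→0) [exponent × ln(base)]
  Evaluate using L'Hôpital or standard limits, then exponentiate.
  L = 1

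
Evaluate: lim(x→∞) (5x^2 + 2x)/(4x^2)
This is an ∞/∞ indeterminate form.

Apply L'Hôpital's rule: differentiate numerator and denominator separately.
  f(x) = 5·x^2 + 2·x   ⇒   f'(x) = 10·x + 2
  g(x) = 4·x^2   ⇒   g'(x) = 8·x
  lim(x→∞) f'(x)/g'(x) = lim(x→∞) (10·x + 2)/(8·x)
  = 5/4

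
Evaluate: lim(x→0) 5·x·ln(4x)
This is a 0·∞ indeterminate form.

Rewrite 0·∞ as a quotient (0/0 or ∞/∞ form), then apply L'Hôpital's rule:
  lim(x→0) 5·x·ln(4x) = 0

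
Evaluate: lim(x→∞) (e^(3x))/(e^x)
This is an ∞/∞ indeterminate form.

Apply L'Hôpital's rule: differentiate numerator and denominator separately.
  f(x) = e^(3·x)   ⇒   f'(x) = 3·e^(3·x)
  g(x) = e^(x)   ⇒   g'(x) = e^(x)
  lim(x→∞) f'(x)/g'(x) = lim(x→∞) (3·e^(3·x))/(e^(x))
  = ∞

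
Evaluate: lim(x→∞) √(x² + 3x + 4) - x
This is an ∞-∞ indeterminate form.

Combine fractions or rationalize to convert ∞-∞ to 0/0 form:
  lim(x→∞) √(x² + 3x + 4) - x = 3/2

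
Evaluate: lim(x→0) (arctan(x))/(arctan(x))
This is a 0/0 indeterminate form.

Apply L'Hôpital's rule: differentiate numerator and denominator separately.
  f(x) = atan(x)   ⇒   f'(x) = 1/(x^2 + 1)
  g(x) = atan(x)   ⇒   g'(x) = 1/(x^2 + 1)
  lim(x→0) f'(x)/g'(x) = lim(x→0) (1/(x^2 + 1))/(1/(x^2 + 1))
  = 1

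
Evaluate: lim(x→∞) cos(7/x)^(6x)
This is an exponential indeterminate form.

For exponential indeterminate forms, take the natural log:
  Let L = lim(x→∞) cos(7/x)^(6x)
  Then ln(L) = lim(x→∞) [exponent × ln(base)]
  Evaluate using L'Hôpital or standard limits, then exponentiate.
  L = 1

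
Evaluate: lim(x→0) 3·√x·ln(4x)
This is a 0·∞ indeterminate form.

Rewrite 0·∞ as a quotient (0/0 or ∞/∞ form), then apply L'Hôpital's rule:
  lim(x→0) 3·√x·ln(4x) = 0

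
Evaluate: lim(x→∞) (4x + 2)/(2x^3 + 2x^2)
This is an ∞/∞ indeterminate form.

Apply L'Hôpital's rule: differentiate numerator and denominator separately.
  f(x) = 4·x + 2   ⇒   f'(x) = 4
  g(x) = 2·x^3 + 2·x^2   ⇒   g'(x) = 6·x^2 + 4·x
  lim(x→∞) f'(x)/g'(x) = lim(x→∞) (4)/(6·x^2 + 4·x)
  = 0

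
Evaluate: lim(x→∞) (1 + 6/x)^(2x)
This is an exponential indeterminate form.

For exponential indeterminate forms, take the natural log:
  Let L = lim(x→∞) (1 + 6/x)^(2x)
  Then ln(L) = lim(x→∞) [exponent × ln(base)]
  Evaluate using L'Hôpital or standard limits, then exponentiate.
  L = e^(12)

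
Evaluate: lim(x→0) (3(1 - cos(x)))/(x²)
This is a 0/0 indeterminate form.

Apply L'Hôpital's rule: differentiate numerator and denominator separately.
  f(x) = 3 - 3·cos(x)   ⇒   f'(x) = 3·sin(x)
  g(x) = x^2   ⇒   g'(x) = 2·x
  lim(x→0) f'(x)/g'(x) = lim(x→0) (3·sin(x))/(2·x)
  = 3/2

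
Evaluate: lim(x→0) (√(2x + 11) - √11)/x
This is a standard limit.

Factor or rationalize the expression:
  lim(x→0) (√(2x + 11) - √11)/x = sqrt(11)/11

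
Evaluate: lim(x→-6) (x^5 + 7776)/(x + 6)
This is a standard limit.

Factor or rationalize the expression:
  lim(x→-6) (x^5 + 7776)/(x + 6) = 6480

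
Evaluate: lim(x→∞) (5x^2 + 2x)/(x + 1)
This is an ∞/∞ indeterminate form.

Apply L'Hôpital's rule: differentiate numerator and denominator separately.
  f(x) = 5·x^2 + 2·x   ⇒   f'(x) = 10·x + 2
  g(x) = x + 1   ⇒   g'(x) = 1
  lim(x→∞) f'(x)/g'(x) = lim(x→∞) (10·x + 2)/(1)
  = ∞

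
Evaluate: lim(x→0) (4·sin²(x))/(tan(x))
This is a 0/0 indeterminate form.

Apply L'Hôpital's rule: differentiate numerator and denominator separately.
  f(x) = 4·sin(x)^2   ⇒   f'(x) = 8·sin(x)·cos(x)
  g(x) = tan(x)   ⇒   g'(x) = tan(x)^2 + 1
  lim(x→0) f'(x)/g'(x) = lim(x→0) (8·sin(x)·cos(x))/(tan(x)^2 + 1)
  = 0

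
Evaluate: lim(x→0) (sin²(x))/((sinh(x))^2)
This is a 0/0 indeterminate form.

Apply L'Hôpital's rule: differentiate numerator and denominator separately.
  f(x) = sin(x)^2   ⇒   f'(x) = 2·sin(x)·cos(x)
  g(x) = sinh(x)^2   ⇒   g'(x) = 2·sinh(x)·cosh(x)
  lim(x→0) f'(x)/g'(x) = lim(x→0) (2·sin(x)·cos(x))/(2·sinh(x)·cosh(x))
  = 1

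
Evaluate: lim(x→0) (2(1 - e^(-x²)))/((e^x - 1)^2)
This is a 0/0 indeterminate form.

Apply L'Hôpital's rule: differentiate numerator and denominator separately.
  f(x) = 2 - 2·e^(-x^2)   ⇒   f'(x) = 4·x·e^(-x^2)
  g(x) = (e^(x) - 1)^2   ⇒   g'(x) = 2·(e^(x) - 1)·e^(x)
  lim(x→0) f'(x)/g'(x) = lim(x→0) (4·x·e^(-x^2))/(2·(e^(x) - 1)·e^(x))
  = 2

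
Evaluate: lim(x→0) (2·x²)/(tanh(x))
This is a 0/0 indeterminate form.

Apply L'Hôpital's rule: differentiate numerator and denominator separately.
  f(x) = 2·x^2   ⇒   f'(x) = 4·x
  g(x) = tanh(x)   ⇒   g'(x) = 1 - tanh(x)^2
  lim(x→0) f'(x)/g'(x) = lim(x→0) (4·x)/(1 - tanh(x)^2)
  = 0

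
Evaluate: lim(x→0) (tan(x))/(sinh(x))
This is a 0/0 indeterminate form.

Apply L'Hôpital's rule: differentiate numerator and denominator separately.
  f(x) = tan(x)   ⇒   f'(x) = tan(x)^2 + 1
  g(x) = sinh(x)   ⇒   g'(x) = cosh(x)
  lim(x→0) f'(x)/g'(x) = lim(x→0) (tan(x)^2 + 1)/(cosh(x))
  = 1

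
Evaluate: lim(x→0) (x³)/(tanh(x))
This is a 0/0 indeterminate form.

Apply L'Hôpital's rule: differentiate numerator and denominator separately.
  f(x) = x^3   ⇒   f'(x) = 3·x^2
  g(x) = tanh(x)   ⇒   g'(x) = 1 - tanh(x)^2
  lim(x→0) f'(x)/g'(x) = lim(x→0) (3·x^2)/(1 - tanh(x)^2)
  = 0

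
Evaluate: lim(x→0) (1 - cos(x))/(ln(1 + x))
This is a 0/0 indeterminate form.

Apply L'Hôpital's rule: differentiate numerator and denominator separately.
  f(x) = 1 - cos(x)   ⇒   f'(x) = sin(x)
  g(x) = ln(x + 1)   ⇒   g'(x) = 1/(x + 1)
  lim(x→0) f'(x)/g'(x) = lim(x→0) (sin(x))/(1/(x + 1))
  = 0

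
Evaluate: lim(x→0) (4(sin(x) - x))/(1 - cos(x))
This is a 0/0 indeterminate form.

Apply L'Hôpital's rule: differentiate numerator and denominator separately.
  f(x) = -4·x + 4·sin(x)   ⇒   f'(x) = 4·cos(x) - 4
  g(x) = 1 - cos(x)   ⇒   g'(x) = sin(x)
  lim(x→0) f'(x)/g'(x) = lim(x→0) (4·cos(x) - 4)/(sin(x))
  = 0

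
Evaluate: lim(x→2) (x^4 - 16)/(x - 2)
This is a standard limit.

Factor or rationalize the expression:
  lim(x→2) (x^4 - 16)/(x - 2) = 32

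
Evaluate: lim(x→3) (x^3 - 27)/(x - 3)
This is a standard limit.

Factor or rationalize the expression:
  lim(x→3) (x^3 - 27)/(x - 3) = 27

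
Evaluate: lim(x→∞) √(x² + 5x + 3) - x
This is an ∞-∞ indeterminate form.

Combine fractions or rationalize to convert ∞-∞ to 0/0 form:
  lim(x→∞) √(x² + 5x + 3) - x = 5/2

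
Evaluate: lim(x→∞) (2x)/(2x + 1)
This is an ∞/∞ indeterminate form.

Apply L'Hôpital's rule: differentiate numerator and denominator separately.
  f(x) = 2·x   ⇒   f'(x) = 2
  g(x) = 2·x + 1   ⇒   g'(x) = 2
  lim(x→∞) f'(x)/g'(x) = lim(x→∞) (2)/(2)
  = 1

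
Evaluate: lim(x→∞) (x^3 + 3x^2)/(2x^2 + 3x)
This is an ∞/∞ indeterminate form.

Apply L'Hôpital's rule: differentiate numerator and denominator separately.
  f(x) = x^3 + 3·x^2   ⇒   f'(x) = 3·x^2 + 6·x
  g(x) = 2·x^2 + 3·x   ⇒   g'(x) = 4·x + 3
  lim(x→∞) f'(x)/g'(x) = lim(x→∞) (3·x^2 + 6·x)/(4·x + 3)
  = ∞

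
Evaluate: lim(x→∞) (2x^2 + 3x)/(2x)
This is an ∞/∞ indeterminate form.

Apply L'Hôpital's rule: differentiate numerator and denominator separately.
  f(x) = 2·x^2 + 3·x   ⇒   f'(x) = 4·x + 3
  g(x) = 2·x   ⇒   g'(x) = 2
  lim(x→∞) f'(x)/g'(x) = lim(x→∞) (4·x + 3)/(2)
  = ∞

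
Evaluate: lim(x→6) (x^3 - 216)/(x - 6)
This is a standard limit.

Factor or rationalize the expression:
  lim(x→6) (x^3 - 216)/(x - 6) = 108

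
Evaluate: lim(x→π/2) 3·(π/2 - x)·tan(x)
This is a 0·∞ indeterminate form.

Rewrite 0·∞ as a quotient (0/0 or ∞/∞ form), then apply L'Hôpital's rule:
  lim(x→π/2) 3·(π/2 - x)·tan(x) = 3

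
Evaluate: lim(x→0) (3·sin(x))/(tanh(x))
This is a 0/0 indeterminate form.

Apply L'Hôpital's rule: differentiate numerator and denominator separately.
  f(x) = 3·sin(x)   ⇒   f'(x) = 3·cos(x)
  g(x) = tanh(x)   ⇒   g'(x) = 1 - tanh(x)^2
  lim(x→0) f'(x)/g'(x) = lim(x→0) (3·cos(x))/(1 - tanh(x)^2)
  = 3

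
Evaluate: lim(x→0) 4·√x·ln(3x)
This is a 0·∞ indeterminate form.

Rewrite 0·∞ as a quotient (0/0 or ∞/∞ form), then apply L'Hôpital's rule:
  lim(x→0) 4·√x·ln(3x) = 0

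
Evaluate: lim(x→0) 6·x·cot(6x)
This is a 0·∞ indeterminate form.

Rewrite 0·∞ as a quotient (0/0 or ∞/∞ form), then apply L'Hôpital's rule:
  lim(x→0) 6·x·cot(6x) = 1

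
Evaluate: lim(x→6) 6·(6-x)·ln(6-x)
This is a 0·∞ indeterminate form.

Rewrite 0·∞ as a quotient (0/0 or ∞/∞ form), then apply L'Hôpital's rule:
  lim(x→6) 6·(6-x)·ln(6-x) = 0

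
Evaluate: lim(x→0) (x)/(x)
This is a 0/0 indeterminate form.

Apply L'Hôpital's rule: differentiate numerator and denominator separately.
  f(x) = x   ⇒   f'(x) = 1
  g(x) = x   ⇒   g'(x) = 1
  lim(x→0) f'(x)/g'(x) = lim(x→0) (1)/(1)
  = 1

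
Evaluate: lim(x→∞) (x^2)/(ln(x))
This is an ∞/∞ indeterminate form.

Apply L'Hôpital's rule: differentiate numerator and denominator separately.
  f(x) = x^2   ⇒   f'(x) = 2·x
  g(x) = ln(x)   ⇒   g'(x) = 1/x
  lim(x→∞) f'(x)/g'(x) = lim(x→∞) (2·x)/(1/x)
  = ∞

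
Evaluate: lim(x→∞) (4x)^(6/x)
This is an exponential indeterminate form.

For exponential indeterminate forms, take the natural log:
  Let L = lim(x→∞) (4x)^(6/x)
  Then ln(L) = lim(x→∞) [exponent × ln(base)]
  Evaluate using L'Hôpital or standard limits, then exponentiate.
  L = 1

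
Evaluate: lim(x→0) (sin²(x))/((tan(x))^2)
This is a 0/0 indeterminate form.

Apply L'Hôpital's rule: differentiate numerator and denominator separately.
  f(x) = sin(x)^2   ⇒   f'(x) = 2·sin(x)·cos(x)
  g(x) = tan(x)^2   ⇒   g'(x) = (2·tan(x)^2 + 2)·tan(x)
  lim(x→0) f'(x)/g'(x) = lim(x→0) (2·sin(x)·cos(x))/((2·tan(x)^2 + 2)·tan(x))
  = 1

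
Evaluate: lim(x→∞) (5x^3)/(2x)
This is an ∞/∞ indeterminate form.

Apply L'Hôpital's rule: differentiate numerator and denominator separately.
  f(x) = 5·x^3   ⇒   f'(x) = 15·x^2
  g(x) = 2·x   ⇒   g'(x) = 2
  lim(x→∞) f'(x)/g'(x) = lim(x→∞) (15·x^2)/(2)
  = ∞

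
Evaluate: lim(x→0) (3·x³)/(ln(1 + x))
This is a 0/0 indeterminate form.

Apply L'Hôpital's rule: differentiate numerator and denominator separately.
  f(x) = 3·x^3   ⇒   f'(x) = 9·x^2
  g(x) = ln(x + 1)   ⇒   g'(x) = 1/(x + 1)
  lim(x→0) f'(x)/g'(x) = lim(x→0) (9·x^2)/(1/(x + 1))
  = 0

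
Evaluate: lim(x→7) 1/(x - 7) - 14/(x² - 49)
This is an ∞-∞ indeterminate form.

Combine fractions or rationalize to convert ∞-∞ to 0/0 form:
  lim(x→7) 1/(x - 7) - 14/(x² - 49) = 1/14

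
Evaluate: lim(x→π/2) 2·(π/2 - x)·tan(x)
This is a 0·∞ indeterminate form.

Rewrite 0·∞ as a quotient (0/0 or ∞/∞ form), then apply L'Hôpital's rule:
  lim(x→π/2) 2·(π/2 - x)·tan(x) = 2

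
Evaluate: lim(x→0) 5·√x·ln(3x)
This is a 0·∞ indeterminate form.

Rewrite 0·∞ as a quotient (0/0 or ∞/∞ form), then apply L'Hôpital's rule:
  lim(x→0) 5·√x·ln(3x) = 0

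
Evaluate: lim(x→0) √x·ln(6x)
This is a 0·∞ indeterminate form.

Rewrite 0·∞ as a quotient (0/0 or ∞/∞ form), then apply L'Hôpital's rule:
  lim(x→0) √x·ln(6x) = 0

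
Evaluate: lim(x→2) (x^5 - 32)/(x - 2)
This is a standard limit.

Factor or rationalize the expression:
  lim(x→2) (x^5 - 32)/(x - 2) = 80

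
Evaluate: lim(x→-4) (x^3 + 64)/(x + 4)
This is a standard limit.

Factor or rationalize the expression:
  lim(x→-4) (x^3 + 64)/(x + 4) = 48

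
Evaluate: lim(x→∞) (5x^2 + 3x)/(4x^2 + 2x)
This is an ∞/∞ indeterminate form.

Apply L'Hôpital's rule: differentiate numerator and denominator separately.
  f(x) = 5·x^2 + 3·x   ⇒   f'(x) = 10·x + 3
  g(x) = 4·x^2 + 2·x   ⇒   g'(x) = 8·x + 2
  lim(x→∞) f'(x)/g'(x) = lim(x→∞) (10·x + 3)/(8·x + 2)
  = 5/4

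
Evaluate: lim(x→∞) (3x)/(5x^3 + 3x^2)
This is an ∞/∞ indeterminate form.

Apply L'Hôpital's rule: differentiate numerator and denominator separately.
  f(x) = 3·x   ⇒   f'(x) = 3
  g(x) = 5·x^3 + 3·x^2   ⇒   g'(x) = 15·x^2 + 6·x
  lim(x→∞) f'(x)/g'(x) = lim(x→∞) (3)/(15·x^2 + 6·x)
  = 0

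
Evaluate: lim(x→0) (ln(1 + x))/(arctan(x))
This is a 0/0 indeterminate form.

Apply L'Hôpital's rule: differentiate numerator and denominator separately.
  f(x) = ln(x + 1)   ⇒   f'(x) = 1/(x + 1)
  g(x) = atan(x)   ⇒   g'(x) = 1/(x^2 + 1)
  lim(x→0) f'(x)/g'(x) = lim(x→0) (1/(x + 1))/(1/(x^2 + 1))
  = 1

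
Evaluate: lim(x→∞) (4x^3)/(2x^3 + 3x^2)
This is an ∞/∞ indeterminate form.

Apply L'Hôpital's rule: differentiate numerator and denominator separately.
  f(x) = 4·x^3   ⇒   f'(x) = 12·x^2
  g(x) = 2·x^3 + 3·x^2   ⇒   g'(x) = 6·x^2 + 6·x
  lim(x→∞) f'(x)/g'(x) = lim(x→∞) (12·x^2)/(6·x^2 + 6·x)
  = 2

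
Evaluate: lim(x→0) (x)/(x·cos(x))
This is a 0/0 indeterminate form.

Apply L'Hôpital's rule: differentiate numerator and denominator separately.
  f(x) = x   ⇒   f'(x) = 1
  g(x) = x·cos(x)   ⇒   g'(x) = -x·sin(x) + cos(x)
  lim(x→0) f'(x)/g'(x) = lim(x→0) (1)/(-x·sin(x) + cos(x))
  = 1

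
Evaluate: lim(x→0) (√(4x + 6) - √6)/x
This is a standard limit.

Factor or rationalize the expression:
  lim(x→0) (√(4x + 6) - √6)/x = sqrt(6)/3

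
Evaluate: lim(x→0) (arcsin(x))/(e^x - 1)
This is a 0/0 indeterminate form.

Apply L'Hôpital's rule: differentiate numerator and denominator separately.
  f(x) = asin(x)   ⇒   f'(x) = 1/sqrt(1 - x^2)
  g(x) = e^(x) - 1   ⇒   g'(x) = e^(x)
  lim(x→0) f'(x)/g'(x) = lim(x→0) (1/sqrt(1 - x^2))/(e^(x))
  = 1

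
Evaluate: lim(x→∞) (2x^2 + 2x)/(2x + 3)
This is an ∞/∞ indeterminate form.

Apply L'Hôpital's rule: differentiate numerator and denominator separately.
  f(x) = 2·x^2 + 2·x   ⇒   f'(x) = 4·x + 2
  g(x) = 2·x + 3   ⇒   g'(x) = 2
  lim(x→∞) f'(x)/g'(x) = lim(x→∞) (4·x + 2)/(2)
  = ∞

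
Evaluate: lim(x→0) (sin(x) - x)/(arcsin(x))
This is a 0/0 indeterminate form.

Apply L'Hôpital's rule: differentiate numerator and denominator separately.
  f(x) = -x + sin(x)   ⇒   f'(x) = cos(x) - 1
  g(x) = asin(x)   ⇒   g'(x) = 1/sqrt(1 - x^2)
  lim(x→0) f'(x)/g'(x) = lim(x→0) (cos(x) - 1)/(1/sqrt(1 - x^2))
  = 0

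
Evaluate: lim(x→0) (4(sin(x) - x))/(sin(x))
This is a 0/0 indeterminate form.

Apply L'Hôpital's rule: differentiate numerator and denominator separately.
  f(x) = -4·x + 4·sin(x)   ⇒   f'(x) = 4·cos(x) - 4
  g(x) = sin(x)   ⇒   g'(x) = cos(x)
  lim(x→0) f'(x)/g'(x) = lim(x→0) (4·cos(x) - 4)/(cos(x))
  = 0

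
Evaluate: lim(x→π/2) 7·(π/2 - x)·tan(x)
This is a 0·∞ indeterminate form.

Rewrite 0·∞ as a quotient (0/0 or ∞/∞ form), then apply L'Hôpital's rule:
  lim(x→π/2) 7·(π/2 - x)·tan(x) = 7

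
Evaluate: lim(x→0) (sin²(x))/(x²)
This is a 0/0 indeterminate form.

Apply L'Hôpital's rule: differentiate numerator and denominator separately.
  f(x) = sin(x)^2   ⇒   f'(x) = 2·sin(x)·cos(x)
  g(x) = x^2   ⇒   g'(x) = 2·x
  lim(x→0) f'(x)/g'(x) = lim(x→0) (2·sin(x)·cos(x))/(2·x)
  = 1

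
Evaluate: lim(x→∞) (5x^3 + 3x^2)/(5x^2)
This is an ∞/∞ indeterminate form.

Apply L'Hôpital's rule: differentiate numerator and denominator separately.
  f(x) = 5·x^3 + 3·x^2   ⇒   f'(x) = 15·x^2 + 6·x
  g(x) = 5·x^2   ⇒   g'(x) = 10·x
  lim(x→∞) f'(x)/g'(x) = lim(x→∞) (15·x^2 + 6·x)/(10·x)
  = ∞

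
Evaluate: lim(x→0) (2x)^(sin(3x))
This is an exponential indeterminate form.

For exponential indeterminate forms, take the natural log:
  Let L = lim(x→0) (2x)^(sin(3x))
  Then ln(L) = lim(x→0) [exponent × ln(base)]
  Evaluate using L'Hôpital or standard limits, then exponentiate.
  L = 1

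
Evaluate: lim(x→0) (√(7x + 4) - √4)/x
This is a standard limit.

Factor or rationalize the expression:
  lim(x→0) (√(7x + 4) - √4)/x = 7/4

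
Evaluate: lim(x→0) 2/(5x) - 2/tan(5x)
This is an ∞-∞ indeterminate form.

Combine fractions or rationalize to convert ∞-∞ to 0/0 form:
  lim(x→0) 2/(5x) - 2/tan(5x) = 0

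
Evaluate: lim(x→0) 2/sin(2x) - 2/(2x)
This is an ∞-∞ indeterminate form.

Combine fractions or rationalize to convert ∞-∞ to 0/0 form:
  lim(x→0) 2/sin(2x) - 2/(2x) = 0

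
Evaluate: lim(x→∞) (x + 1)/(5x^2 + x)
This is an ∞/∞ indeterminate form.

Apply L'Hôpital's rule: differentiate numerator and denominator separately.
  f(x) = x + 1   ⇒   f'(x) = 1
  g(x) = 5·x^2 + x   ⇒   g'(x) = 10·x + 1
  lim(x→∞) f'(x)/g'(x) = lim(x→∞) (1)/(10·x + 1)
  = 0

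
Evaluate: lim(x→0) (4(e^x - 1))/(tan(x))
This is a 0/0 indeterminate form.

Apply L'Hôpital's rule: differentiate numerator and denominator separately.
  f(x) = 4·e^(x) - 4   ⇒   f'(x) = 4·e^(x)
  g(x) = tan(x)   ⇒   g'(x) = tan(x)^2 + 1
  lim(x→0) f'(x)/g'(x) = lim(x→0) (4·e^(x))/(tan(x)^2 + 1)
  = 4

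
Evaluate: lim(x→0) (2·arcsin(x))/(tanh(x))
This is a 0/0 indeterminate form.

Apply L'Hôpital's rule: differentiate numerator and denominator separately.
  f(x) = 2·asin(x)   ⇒   f'(x) = 2/sqrt(1 - x^2)
  g(x) = tanh(x)   ⇒   g'(x) = 1 - tanh(x)^2
  lim(x→0) f'(x)/g'(x) = lim(x→0) (2/sqrt(1 - x^2))/(1 - tanh(x)^2)
  = 2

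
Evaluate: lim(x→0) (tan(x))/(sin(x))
This is a 0/0 indeterminate form.

Apply L'Hôpital's rule: differentiate numerator and denominator separately.
  f(x) = tan(x)   ⇒   f'(x) = tan(x)^2 + 1
  g(x) = sin(x)   ⇒   g'(x) = cos(x)
  lim(x→0) f'(x)/g'(x) = lim(x→0) (tan(x)^2 + 1)/(cos(x))
  = 1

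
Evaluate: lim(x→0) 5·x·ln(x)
This is a 0·∞ indeterminate form.

Rewrite 0·∞ as a quotient (0/0 or ∞/∞ form), then apply L'Hôpital's rule:
  lim(x→0) 5·x·ln(x) = 0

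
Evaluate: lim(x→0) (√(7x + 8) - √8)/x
This is a standard limit.

Factor or rationalize the expression:
  lim(x→0) (√(7x + 8) - √8)/x = 7·sqrt(2)/8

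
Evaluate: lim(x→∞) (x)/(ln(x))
This is an ∞/∞ indeterminate form.

Apply L'Hôpital's rule: differentiate numerator and denominator separately.
  f(x) = x   ⇒   f'(x) = 1
  g(x) = ln(x)   ⇒   g'(x) = 1/x
  lim(x→∞) f'(x)/g'(x) = lim(x→∞) (1)/(1/x)
  = ∞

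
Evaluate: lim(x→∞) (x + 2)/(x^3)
This is an ∞/∞ indeterminate form.

Apply L'Hôpital's rule: differentiate numerator and denominator separately.
  f(x) = x + 2   ⇒   f'(x) = 1
  g(x) = x^3   ⇒   g'(x) = 3·x^2
  lim(x→∞) f'(x)/g'(x) = lim(x→∞) (1)/(3·x^2)
  = 0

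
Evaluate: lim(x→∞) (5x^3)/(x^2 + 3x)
This is an ∞/∞ indeterminate form.

Apply L'Hôpital's rule: differentiate numerator and denominator separately.
  f(x) = 5·x^3   ⇒   f'(x) = 15·x^2
  g(x) = x^2 + 3·x   ⇒   g'(x) = 2·x + 3
  lim(x→∞) f'(x)/g'(x) = lim(x→∞) (15·x^2)/(2·x + 3)
  = ∞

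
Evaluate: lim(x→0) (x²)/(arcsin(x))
This is a 0/0 indeterminate form.

Apply L'Hôpital's rule: differentiate numerator and denominator separately.
  f(x) = x^2   ⇒   f'(x) = 2·x
  g(x) = asin(x)   ⇒   g'(x) = 1/sqrt(1 - x^2)
  lim(x→0) f'(x)/g'(x) = lim(x→0) (2·x)/(1/sqrt(1 - x^2))
  = 0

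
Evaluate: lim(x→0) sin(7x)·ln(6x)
This is a 0·∞ indeterminate form.

Rewrite 0·∞ as a quotient (0/0 or ∞/∞ form), then apply L'Hôpital's rule:
  lim(x→0) sin(7x)·ln(6x) = 0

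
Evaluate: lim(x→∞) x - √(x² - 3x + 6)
This is an ∞-∞ indeterminate form.

Combine fractions or rationalize to convert ∞-∞ to 0/0 form:
  lim(x→∞) x - √(x² - 3x + 6) = 3/2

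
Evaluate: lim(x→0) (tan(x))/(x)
This is a 0/0 indeterminate form.

Apply L'Hôpital's rule: differentiate numerator and denominator separately.
  f(x) = tan(x)   ⇒   f'(x) = tan(x)^2 + 1
  g(x) = x   ⇒   g'(x) = 1
  lim(x→0) f'(x)/g'(x) = lim(x→0) (tan(x)^2 + 1)/(1)
  = 1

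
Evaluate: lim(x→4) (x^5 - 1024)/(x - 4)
This is a standard limit.

Factor or rationalize the expression:
  lim(x→4) (x^5 - 1024)/(x - 4) = 1280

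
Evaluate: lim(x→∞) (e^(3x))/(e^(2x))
This is an ∞/∞ indeterminate form.

Apply L'Hôpital's rule: differentiate numerator and denominator separately.
  f(x) = e^(3·x)   ⇒   f'(x) = 3·e^(3·x)
  g(x) = e^(2·x)   ⇒   g'(x) = 2·e^(2·x)
  lim(x→∞) f'(x)/g'(x) = lim(x→∞) (3·e^(3·x))/(2·e^(2·x))
  = ∞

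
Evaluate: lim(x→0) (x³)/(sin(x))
This is a 0/0 indeterminate form.

Apply L'Hôpital's rule: differentiate numerator and denominator separately.
  f(x) = x^3   ⇒   f'(x) = 3·x^2
  g(x) = sin(x)   ⇒   g'(x) = cos(x)
  lim(x→0) f'(x)/g'(x) = lim(x→0) (3·x^2)/(cos(x))
  = 0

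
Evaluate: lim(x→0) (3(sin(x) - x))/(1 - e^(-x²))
This is a 0/0 indeterminate form.

Apply L'Hôpital's rule: differentiate numerator and denominator separately.
  f(x) = -3·x + 3·sin(x)   ⇒   f'(x) = 3·cos(x) - 3
  g(x) = 1 - e^(-x^2)   ⇒   g'(x) = 2·x·e^(-x^2)
  lim(x→0) f'(x)/g'(x) = lim(x→0) (3·cos(x) - 3)/(2·x·e^(-x^2))
  = 0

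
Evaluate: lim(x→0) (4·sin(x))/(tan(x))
This is a 0/0 indeterminate form.

Apply L'Hôpital's rule: differentiate numerator and denominator separately.
  f(x) = 4·sin(x)   ⇒   f'(x) = 4·cos(x)
  g(x) = tan(x)   ⇒   g'(x) = tan(x)^2 + 1
  lim(x→0) f'(x)/g'(x) = lim(x→0) (4·cos(x))/(tan(x)^2 + 1)
  = 4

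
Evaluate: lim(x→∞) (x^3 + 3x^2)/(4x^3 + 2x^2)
This is an ∞/∞ indeterminate form.

Apply L'Hôpital's rule: differentiate numerator and denominator separately.
  f(x) = x^3 + 3·x^2   ⇒   f'(x) = 3·x^2 + 6·x
  g(x) = 4·x^3 + 2·x^2   ⇒   g'(x) = 12·x^2 + 4·x
  lim(x→∞) f'(x)/g'(x) = lim(x→∞) (3·x^2 + 6·x)/(12·x^2 + 4·x)
  = 1/4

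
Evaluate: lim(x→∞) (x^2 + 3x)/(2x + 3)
This is an ∞/∞ indeterminate form.

Apply L'Hôpital's rule: differentiate numerator and denominator separately.
  f(x) = x^2 + 3·x   ⇒   f'(x) = 2·x + 3
  g(x) = 2·x + 3   ⇒   g'(x) = 2
  lim(x→∞) f'(x)/g'(x) = lim(x→∞) (2·x + 3)/(2)
  = ∞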